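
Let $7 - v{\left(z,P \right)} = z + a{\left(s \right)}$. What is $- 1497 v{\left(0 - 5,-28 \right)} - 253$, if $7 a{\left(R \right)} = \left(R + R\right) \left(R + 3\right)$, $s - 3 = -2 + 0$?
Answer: $- \frac{115543}{7} \approx -16506.0$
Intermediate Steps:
$s = 1$ ($s = 3 + \left(-2 + 0\right) = 3 - 2 = 1$)
$a{\left(R \right)} = \frac{2 R \left(3 + R\right)}{7}$ ($a{\left(R \right)} = \frac{\left(R + R\right) \left(R + 3\right)}{7} = \frac{2 R \left(3 + R\right)}{7}$)
$v{\left(z,P \right)} = \frac{41}{7} - z$ ($v{\left(z,P \right)} = 7 - \left(z + \frac{2}{7} \cdot 1 \left(3 + 1\right)\right) = 7 - \left(z + \frac{2}{7} \cdot 1 \cdot 4\right) = 7 - \left(z + \frac{8}{7}\right) = 7 - \left(\frac{8}{7} + z\right) = \frac{41}{7} - z$)
$- 1497 v{\left(0 - 5,-28 \right)} - 253 = - 1497 \left(\frac{41}{7} - \left(0 - 5\right)\right) - 253 = - 1497 \left(\frac{41}{7} - -5\right) - 253 = - 1497 \left(\frac{41}{7} + 5\right) - 253 = \left(-1497\right) \frac{76}{7} - 253 = - \frac{113772}{7} - 253 = - \frac{115543}{7}$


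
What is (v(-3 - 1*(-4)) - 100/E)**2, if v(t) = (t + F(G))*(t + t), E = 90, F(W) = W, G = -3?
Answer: 2116/81 ≈ 26.123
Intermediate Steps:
v(t) = 2*t*(-3 + t) (v(t) = (t - 3)*(t + t) = (-3 + t)*(2*t) = 2*t*(-3 + t))
(v(-3 - 1*(-4)) - 100/E)**2 = (2*(-3 - 1*(-4))*(-3 + (-3 - 1*(-4))) - 100/90)**2 = (2*(-3 + 4)*(-3 + (-3 + 4)) - 100*1/90)**2 = (2*1*(-3 + 1) - 10/9)**2 = (2*1*(-2) - 10/9)**2 = (-4 - 10/9)**2 = (-46/9)**2 = 2116/81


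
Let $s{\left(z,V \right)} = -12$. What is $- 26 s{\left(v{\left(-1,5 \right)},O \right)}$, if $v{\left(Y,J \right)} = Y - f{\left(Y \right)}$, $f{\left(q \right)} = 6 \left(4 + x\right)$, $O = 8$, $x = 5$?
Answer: $312$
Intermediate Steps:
$f{\left(q \right)} = 54$ ($f{\left(q \right)} = 6 \left(4 + 5\right) = 6 \cdot 9 = 54$)
$v{\left(Y,J \right)} = -54 + Y$ ($v{\left(Y,J \right)} = Y - 54 = -54 + Y$)
$- 26 s{\left(v{\left(-1,5 \right)},O \right)} = \left(-26\right) \left(-12\right) = 312$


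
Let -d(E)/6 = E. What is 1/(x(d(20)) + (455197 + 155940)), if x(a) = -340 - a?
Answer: 1/610917 ≈ 1.6369e-6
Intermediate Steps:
d(E) = -6*E
1/(x(d(20)) + (455197 + 155940)) = 1/((-340 - (-6)*20) + (455197 + 155940)) = 1/((-340 - 1*(-120)) + 611137) = 1/((-340 + 120) + 611137) = 1/(-220 + 611137) = 1/610917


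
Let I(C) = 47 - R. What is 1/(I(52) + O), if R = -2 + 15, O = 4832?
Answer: 1/4866 ≈ 0.00020551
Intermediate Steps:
R = 13
I(C) = 34 (I(C) = 47 - 1*13 = 47 - 13 = 34)
1/(I(52) + O) = 1/(34 + 4832) = 1/4866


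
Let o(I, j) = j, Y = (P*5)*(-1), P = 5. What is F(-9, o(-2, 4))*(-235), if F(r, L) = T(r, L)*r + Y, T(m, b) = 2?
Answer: 10105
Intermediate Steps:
Y = -25 (Y = (5*5)*(-1) = 25*(-1) = -25)
F(r, L) = -25 + 2*r (F(r, L) = 2*r - 25 = -25 + 2*r)
F(-9, o(-2, 4))*(-235) = (-25 + 2*(-9))*(-235) = (-25 - 18)*(-235) = -43*(-235) = 10105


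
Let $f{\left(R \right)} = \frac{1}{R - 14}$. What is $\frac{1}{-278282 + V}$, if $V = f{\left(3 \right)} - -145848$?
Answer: $- \frac{11}{1456775} \approx -7.5509 \cdot 10^{-6}$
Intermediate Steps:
$f{\left(R \right)} = \frac{1}{-14 + R}$
$V = \frac{1604327}{11}$ ($V = \frac{1}{-14 + 3} - -145848 = \frac{1}{-11} + 145848 = - \frac{1}{11} + 145848 = \frac{1604327}{11} \approx 1.4585 \cdot 10^{5}$)
$\frac{1}{-278282 + V} = \frac{1}{-278282 + \frac{1604327}{11}} = \frac{1}{- \frac{1456775}{11}} = - \frac{11}{1456775}$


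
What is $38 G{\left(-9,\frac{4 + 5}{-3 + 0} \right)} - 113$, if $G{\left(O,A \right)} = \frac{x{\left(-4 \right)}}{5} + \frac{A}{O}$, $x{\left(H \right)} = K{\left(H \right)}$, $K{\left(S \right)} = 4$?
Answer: $- \frac{1049}{15} \approx -69.933$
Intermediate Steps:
$x{\left(H \right)} = 4$
$G{\left(O,A \right)} = \frac{4}{5} + \frac{A}{O}$
$38 G{\left(-9,\frac{4 + 5}{-3 + 0} \right)} - 113 = 38 \left(\frac{4}{5} + \frac{\left(4 + 5\right) \frac{1}{-3 + 0}}{-9}\right) - 113 = 38 \left(\frac{4}{5} + \frac{9}{-3} \left(- \frac{1}{9}\right)\right) - 113 = 38 \left(\frac{4}{5} + 9 \left(- \frac{1}{3}\right) \left(- \frac{1}{9}\right)\right) - 113 = 38 \left(\frac{4}{5} - - \frac{1}{3}\right) - 113 = 38 \left(\frac{4}{5} + \frac{1}{3}\right) - 113 = 38 \cdot \frac{17}{15} - 113 = \frac{646}{15} - 113 = - \frac{1049}{15}$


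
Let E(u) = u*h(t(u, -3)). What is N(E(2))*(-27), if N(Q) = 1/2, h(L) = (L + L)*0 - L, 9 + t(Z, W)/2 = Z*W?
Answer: -27/2 ≈ -13.500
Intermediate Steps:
t(Z, W) = -18 + 2*W*Z (t(Z, W) = -18 + 2*(Z*W) = -18 + 2*(W*Z) = -18 + 2*W*Z)
h(L) = -L (h(L) = (2*L)*0 - L = 0 - L = -L)
E(u) = u*(18 + 6*u) (E(u) = u*(-(-18 + 2*(-3)*u)) = u*(-(-18 - 6*u)) = u*(18 + 6*u))
N(Q) = 1/2
N(E(2))*(-27) = (1/2)*(-27) = -27/2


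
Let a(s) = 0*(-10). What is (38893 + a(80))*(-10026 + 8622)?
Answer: -54605772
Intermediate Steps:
a(s) = 0
(38893 + a(80))*(-10026 + 8622) = (38893 + 0)*(-10026 + 8622) = 38893*(-1404) = -54605772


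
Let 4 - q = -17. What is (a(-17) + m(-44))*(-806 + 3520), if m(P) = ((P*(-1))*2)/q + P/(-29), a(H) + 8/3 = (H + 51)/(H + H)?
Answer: 3373502/609 ≈ 5539.4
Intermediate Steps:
q = 21 (q = 4 - 1*(-17) = 4 + 17 = 21)
a(H) = -8/3 + (51 + H)/(2*H) (a(H) = -8/3 + (H + 51)/(H + H) = -8/3 + (51 + H)/((2*H)) = -8/3 + (51 + H)*(1/(2*H)) = -8/3 + (51 + H)/(2*H))
m(P) = -79*P/609 (m(P) = ((P*(-1))*2)/21 + P/(-29) = (-P*2)*(1/21) + P*(-1/29) = -2*P*(1/21) - P/29 = -2*P/21 - P/29 = -79*P/609)
(a(-17) + m(-44))*(-806 + 3520) = ((⅙)*(153 - 13*(-17))/(-17) - 79/609*(-44))*(-806 + 3520) = ((⅙)*(-1/17)*(153 + 221) + 3476/609)*2714 = ((⅙)*(-1/17)*374 + 3476/609)*2714 = (-11/3 + 3476/609)*2714 = (1243/609)*2714 = 3373502/609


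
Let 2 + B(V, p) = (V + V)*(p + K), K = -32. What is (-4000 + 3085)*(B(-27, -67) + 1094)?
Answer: -5890770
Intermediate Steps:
B(V, p) = -2 + 2*V*(-32 + p) (B(V, p) = -2 + (V + V)*(p - 32) = -2 + (2*V)*(-32 + p) = -2 + 2*V*(-32 + p))
(-4000 + 3085)*(B(-27, -67) + 1094) = (-4000 + 3085)*((-2 - 64*(-27) + 2*(-27)*(-67)) + 1094) = -915*((-2 + 1728 + 3618) + 1094) = -915*(5344 + 1094) = -915*6438 = -5890770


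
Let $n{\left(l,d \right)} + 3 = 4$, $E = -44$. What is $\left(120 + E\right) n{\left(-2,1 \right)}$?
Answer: $76$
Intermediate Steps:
$n{\left(l,d \right)} = 1$ ($n{\left(l,d \right)} = -3 + 4 = 1$)
$\left(120 + E\right) n{\left(-2,1 \right)} = \left(120 - 44\right) 1 = 76 \cdot 1 = 76$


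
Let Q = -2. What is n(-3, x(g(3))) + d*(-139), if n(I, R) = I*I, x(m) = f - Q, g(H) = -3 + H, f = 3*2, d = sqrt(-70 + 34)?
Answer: 9 - 834*I ≈ 9.0 - 834.0*I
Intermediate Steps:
d = 6*I (d = sqrt(-36) = 6*I ≈ 6.0*I)
f = 6
x(m) = 8 (x(m) = 6 - 1*(-2) = 6 + 2 = 8)
n(I, R) = I**2
n(-3, x(g(3))) + d*(-139) = (-3)**2 + (6*I)*(-139) = 9 - 834*I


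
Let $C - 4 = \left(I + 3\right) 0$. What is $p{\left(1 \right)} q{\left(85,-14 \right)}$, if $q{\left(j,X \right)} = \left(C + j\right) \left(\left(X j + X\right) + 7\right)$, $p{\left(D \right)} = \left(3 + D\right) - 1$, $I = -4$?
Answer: $-319599$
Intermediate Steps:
$p{\left(D \right)} = 2 + D$
$C = 4$ ($C = 4 + \left(-4 + 3\right) 0 = 4 - 0 = 4 + 0 = 4$)
$q{\left(j,X \right)} = \left(4 + j\right) \left(7 + X + X j\right)$ ($q{\left(j,X \right)} = \left(4 + j\right) \left(\left(X j + X\right) + 7\right) = \left(4 + j\right) \left(\left(X + X j\right) + 7\right) = \left(4 + j\right) \left(7 + X + X j\right)$)
$p{\left(1 \right)} q{\left(85,-14 \right)} = \left(2 + 1\right) \left(28 + 4 \left(-14\right) + 7 \cdot 85 - 14 \cdot 85^{2} + 5 \left(-14\right) 85\right) = 3 \left(28 - 56 + 595 - 101150 - 5950\right) = 3 \left(-106533\right) = -319599$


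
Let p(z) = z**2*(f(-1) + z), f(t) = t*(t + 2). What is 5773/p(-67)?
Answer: -5773/305252 ≈ -0.018912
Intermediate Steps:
f(t) = t*(2 + t)
p(z) = z**2*(-1 + z) (p(z) = z**2*(-(2 - 1) + z) = z**2*(-1*1 + z) = z**2*(-1 + z))
5773/p(-67) = 5773/(((-67)**2*(-1 - 67))) = 5773/((4489*(-68))) = 5773/(-305252) = 5773*(-1/305252) = -5773/305252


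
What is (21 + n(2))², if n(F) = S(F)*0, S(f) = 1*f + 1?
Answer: 441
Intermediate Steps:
S(f) = 1 + f (S(f) = f + 1 = 1 + f)
n(F) = 0 (n(F) = (1 + F)*0 = 0)
(21 + n(2))² = (21 + 0)² = 21² = 441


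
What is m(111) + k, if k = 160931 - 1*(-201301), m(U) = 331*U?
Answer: 398973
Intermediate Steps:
k = 362232 (k = 160931 + 201301 = 362232)
m(111) + k = 331*111 + 362232 = 36741 + 362232 = 398973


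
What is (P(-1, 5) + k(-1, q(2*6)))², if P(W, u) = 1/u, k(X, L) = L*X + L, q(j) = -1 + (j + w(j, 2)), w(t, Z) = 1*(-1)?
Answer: 1/25 ≈ 0.040000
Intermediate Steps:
w(t, Z) = -1
q(j) = -2 + j (q(j) = -1 + (j - 1) = -1 + (-1 + j) = -2 + j)
k(X, L) = L + L*X
(P(-1, 5) + k(-1, q(2*6)))² = (1/5 + (-2 + 2*6)*(1 - 1))² = (⅕ + (-2 + 12)*0)² = (⅕ + 10*0)² = (⅕ + 0)² = (⅕)² = 1/25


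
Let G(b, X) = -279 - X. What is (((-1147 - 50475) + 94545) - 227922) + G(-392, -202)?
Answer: -185076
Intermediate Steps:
(((-1147 - 50475) + 94545) - 227922) + G(-392, -202) = (((-1147 - 50475) + 94545) - 227922) + (-279 - 1*(-202)) = ((-51622 + 94545) - 227922) + (-279 + 202) = (42923 - 227922) - 77 = -184999 - 77 = -185076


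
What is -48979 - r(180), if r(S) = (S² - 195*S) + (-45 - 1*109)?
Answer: -46125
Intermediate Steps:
r(S) = -154 + S² - 195*S (r(S) = (S² - 195*S) + (-45 - 109) = (S² - 195*S) - 154 = -154 + S² - 195*S)
-48979 - r(180) = -48979 - (-154 + 180² - 195*180) = -48979 - (-154 + 32400 - 35100) = -48979 - 1*(-2854) = -48979 + 2854 = -46125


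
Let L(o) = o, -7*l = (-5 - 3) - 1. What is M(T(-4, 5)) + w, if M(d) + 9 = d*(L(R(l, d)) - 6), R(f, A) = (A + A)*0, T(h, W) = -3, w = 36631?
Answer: 36640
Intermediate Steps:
l = 9/7 (l = -((-5 - 3) - 1)/7 = -(-8 - 1)/7 = -⅐*(-9) = 9/7 ≈ 1.2857)
R(f, A) = 0 (R(f, A) = (2*A)*0 = 0)
M(d) = -9 - 6*d (M(d) = -9 + d*(0 - 6) = -9 + d*(-6) = -9 - 6*d)
M(T(-4, 5)) + w = (-9 - 6*(-3)) + 36631 = (-9 + 18) + 36631 = 9 + 36631 = 36640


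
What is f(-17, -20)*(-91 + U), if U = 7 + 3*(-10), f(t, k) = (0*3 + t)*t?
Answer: -32946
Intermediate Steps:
f(t, k) = t² (f(t, k) = (0 + t)*t = t*t = t²)
U = -23 (U = 7 - 30 = -23)
f(-17, -20)*(-91 + U) = (-17)²*(-91 - 23) = 289*(-114) = -32946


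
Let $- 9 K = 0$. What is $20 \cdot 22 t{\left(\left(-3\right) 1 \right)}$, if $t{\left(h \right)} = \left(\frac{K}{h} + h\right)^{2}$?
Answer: $3960$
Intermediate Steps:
$K = 0$ ($K = \left(- \frac{1}{9}\right) 0 = 0$)
$t{\left(h \right)} = h^{2}$ ($t{\left(h \right)} = \left(\frac{0}{h} + h\right)^{2} = \left(0 + h\right)^{2} = h^{2}$)
$20 \cdot 22 t{\left(\left(-3\right) 1 \right)} = 20 \cdot 22 \left(\left(-3\right) 1\right)^{2} = 440 \left(-3\right)^{2} = 440 \cdot 9 = 3960$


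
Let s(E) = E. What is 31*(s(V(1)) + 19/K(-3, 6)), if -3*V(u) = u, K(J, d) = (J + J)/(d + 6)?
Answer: -3565/3 ≈ -1188.3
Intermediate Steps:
K(J, d) = 2*J/(6 + d) (K(J, d) = (2*J)/(6 + d) = 2*J/(6 + d))
V(u) = -u/3
31*(s(V(1)) + 19/K(-3, 6)) = 31*(-⅓*1 + 19/((2*(-3)/(6 + 6)))) = 31*(-⅓ + 19/((2*(-3)/12))) = 31*(-⅓ + 19/((2*(-3)*(1/12)))) = 31*(-⅓ + 19/(-½)) = 31*(-⅓ + 19*(-2)) = 31*(-⅓ - 38) = 31*(-115/3) = -3565/3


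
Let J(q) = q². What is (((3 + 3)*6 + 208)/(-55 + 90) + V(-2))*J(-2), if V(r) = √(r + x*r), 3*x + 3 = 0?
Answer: 976/35 ≈ 27.886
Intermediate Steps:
x = -1 (x = -1 + (⅓)*0 = -1 + 0 = -1)
V(r) = 0 (V(r) = √(r - r) = √0 = 0)
(((3 + 3)*6 + 208)/(-55 + 90) + V(-2))*J(-2) = (((3 + 3)*6 + 208)/(-55 + 90) + 0)*(-2)² = ((6*6 + 208)/35 + 0)*4 = ((36 + 208)*(1/35) + 0)*4 = (244*(1/35) + 0)*4 = (244/35 + 0)*4 = (244/35)*4 = 976/35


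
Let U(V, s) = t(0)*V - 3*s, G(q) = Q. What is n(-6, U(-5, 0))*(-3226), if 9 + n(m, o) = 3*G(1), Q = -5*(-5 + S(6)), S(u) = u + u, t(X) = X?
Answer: 367764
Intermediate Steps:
S(u) = 2*u
Q = -35 (Q = -5*(-5 + 2*6) = -5*(-5 + 12) = -5*7 = -35)
G(q) = -35
U(V, s) = -3*s (U(V, s) = 0*V - 3*s = 0 - 3*s = -3*s)
n(m, o) = -114 (n(m, o) = -9 + 3*(-35) = -9 - 105 = -114)
n(-6, U(-5, 0))*(-3226) = -114*(-3226) = 367764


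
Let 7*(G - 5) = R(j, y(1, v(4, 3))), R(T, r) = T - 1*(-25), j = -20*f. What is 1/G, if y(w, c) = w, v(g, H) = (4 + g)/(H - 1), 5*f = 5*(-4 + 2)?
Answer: 7/100 ≈ 0.070000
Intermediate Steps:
f = -2 (f = (5*(-4 + 2))/5 = (5*(-2))/5 = (⅕)*(-10) = -2)
v(g, H) = (4 + g)/(-1 + H)
j = 40 (j = -20*(-2) = 40)
R(T, r) = 25 + T (R(T, r) = T + 25 = 25 + T)
G = 100/7 (G = 5 + (25 + 40)/7 = 5 + (⅐)*65 = 5 + 65/7 = 100/7 ≈ 14.286)
1/G = 1/(100/7) = 7/100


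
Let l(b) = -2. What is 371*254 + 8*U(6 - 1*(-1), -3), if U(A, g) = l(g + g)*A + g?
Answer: 94098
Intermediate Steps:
U(A, g) = g - 2*A (U(A, g) = -2*A + g = g - 2*A)
371*254 + 8*U(6 - 1*(-1), -3) = 371*254 + 8*(-3 - 2*(6 - 1*(-1))) = 94234 + 8*(-3 - 2*(6 + 1)) = 94234 + 8*(-3 - 2*7) = 94234 + 8*(-3 - 14) = 94234 + 8*(-17) = 94234 - 136 = 94098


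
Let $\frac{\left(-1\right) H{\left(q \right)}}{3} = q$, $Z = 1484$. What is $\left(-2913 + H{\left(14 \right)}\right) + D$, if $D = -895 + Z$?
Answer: $-2366$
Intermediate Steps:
$D = 589$ ($D = -895 + 1484 = 589$)
$H{\left(q \right)} = - 3 q$
$\left(-2913 + H{\left(14 \right)}\right) + D = \left(-2913 - 42\right) + 589 = -2955 + 589 = -2366$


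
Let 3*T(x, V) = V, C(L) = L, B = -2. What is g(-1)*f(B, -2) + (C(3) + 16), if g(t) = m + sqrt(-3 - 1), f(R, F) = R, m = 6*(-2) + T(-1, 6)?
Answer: 39 - 4*I ≈ 39.0 - 4.0*I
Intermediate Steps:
T(x, V) = V/3
m = -10 (m = 6*(-2) + (1/3)*6 = -12 + 2 = -10)
g(t) = -10 + 2*I (g(t) = -10 + sqrt(-3 - 1) = -10 + sqrt(-4) = -10 + 2*I)
g(-1)*f(B, -2) + (C(3) + 16) = (-10 + 2*I)*(-2) + (3 + 16) = (20 - 4*I) + 19 = 39 - 4*I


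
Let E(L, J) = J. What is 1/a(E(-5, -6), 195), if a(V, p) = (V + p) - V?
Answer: 1/195 ≈ 0.0051282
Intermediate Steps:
a(V, p) = p
1/a(E(-5, -6), 195) = 1/195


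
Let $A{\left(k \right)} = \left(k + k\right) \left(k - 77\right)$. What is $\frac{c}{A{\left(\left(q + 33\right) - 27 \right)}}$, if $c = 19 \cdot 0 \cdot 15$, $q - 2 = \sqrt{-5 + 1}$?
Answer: $0$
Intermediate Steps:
$q = 2 + 2 i$ ($q = 2 + \sqrt{-5 + 1} = 2 + \sqrt{-4} = 2 + 2 i \approx 2.0 + 2.0 i$)
$A{\left(k \right)} = 2 k \left(-77 + k\right)$
$c = 0$ ($c = 0 \cdot 15 = 0$)
$\frac{c}{A{\left(\left(q + 33\right) - 27 \right)}} = \frac{0}{2 \left(\left(\left(2 + 2 i\right) + 33\right) - 27\right) \left(-77 - \left(-8 - 2 i\right)\right)} = \frac{0}{2 \left(\left(35 + 2 i\right) - 27\right) \left(-77 - \left(-8 - 2 i\right)\right)} = \frac{0}{2 \left(8 + 2 i\right) \left(-77 + \left(8 + 2 i\right)\right)} = \frac{0}{2 \left(8 + 2 i\right) \left(-69 + 2 i\right)} = \frac{0}{2 \left(-69 + 2 i\right) \left(8 + 2 i\right)} = 0 \frac{\left(-69 - 2 i\right) \left(8 - 2 i\right)}{648040} = 0$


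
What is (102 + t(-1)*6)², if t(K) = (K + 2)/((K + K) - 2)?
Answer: 40401/4 ≈ 10100.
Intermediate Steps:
t(K) = (2 + K)/(-2 + 2*K) (t(K) = (2 + K)/(2*K - 2) = (2 + K)/(-2 + 2*K))
(102 + t(-1)*6)² = (102 + ((2 - 1)/(2*(-1 - 1)))*6)² = (102 + ((½)*1/(-2))*6)² = (102 + ((½)*(-½)*1)*6)² = (102 - ¼*6)² = (102 - 3/2)² = (201/2)² = 40401/4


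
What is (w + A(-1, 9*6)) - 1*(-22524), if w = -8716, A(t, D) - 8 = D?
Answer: 13870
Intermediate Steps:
A(t, D) = 8 + D
(w + A(-1, 9*6)) - 1*(-22524) = (-8716 + (8 + 9*6)) - 1*(-22524) = (-8716 + (8 + 54)) + 22524 = (-8716 + 62) + 22524 = -8654 + 22524 = 13870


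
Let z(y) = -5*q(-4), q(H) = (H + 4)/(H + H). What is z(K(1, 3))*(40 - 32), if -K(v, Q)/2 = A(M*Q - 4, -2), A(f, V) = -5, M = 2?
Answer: 0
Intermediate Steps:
q(H) = (4 + H)/(2*H) (q(H) = (4 + H)/((2*H)) = (4 + H)*(1/(2*H)) = (4 + H)/(2*H))
K(v, Q) = 10 (K(v, Q) = -2*(-5) = 10)
z(y) = 0 (z(y) = -5*(4 - 4)/(2*(-4)) = -5*(-1)*0/(2*4) = -5*0 = 0)
z(K(1, 3))*(40 - 32) = 0*(40 - 32) = 0*8 = 0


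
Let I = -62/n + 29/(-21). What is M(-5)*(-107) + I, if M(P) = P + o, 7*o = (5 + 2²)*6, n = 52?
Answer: -159979/546 ≈ -293.00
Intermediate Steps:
I = -1405/546 (I = -62/52 + 29/(-21) = -62*1/52 + 29*(-1/21) = -31/26 - 29/21 = -1405/546 ≈ -2.5733)
o = 54/7 (o = ((5 + 2²)*6)/7 = ((5 + 4)*6)/7 = (9*6)/7 = (⅐)*54 = 54/7 ≈ 7.7143)
M(P) = 54/7 + P (M(P) = P + 54/7 = 54/7 + P)
M(-5)*(-107) + I = (54/7 - 5)*(-107) - 1405/546 = (19/7)*(-107) - 1405/546 = -2033/7 - 1405/546 = -159979/546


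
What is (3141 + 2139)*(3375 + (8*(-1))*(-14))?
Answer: 18411360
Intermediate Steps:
(3141 + 2139)*(3375 + (8*(-1))*(-14)) = 5280*(3375 - 8*(-14)) = 5280*(3375 + 112) = 5280*3487 = 18411360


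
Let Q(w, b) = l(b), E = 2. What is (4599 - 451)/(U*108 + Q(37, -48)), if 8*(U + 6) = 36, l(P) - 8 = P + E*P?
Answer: -2074/149 ≈ -13.919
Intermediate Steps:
l(P) = 8 + 3*P (l(P) = 8 + (P + 2*P) = 8 + 3*P)
U = -3/2 (U = -6 + (1/8)*36 = -6 + 9/2 = -3/2 ≈ -1.5000)
Q(w, b) = 8 + 3*b
(4599 - 451)/(U*108 + Q(37, -48)) = (4599 - 451)/(-3/2*108 + (8 + 3*(-48))) = 4148/(-162 + (8 - 144)) = 4148/(-162 - 136) = 4148/(-298) = 4148*(-1/298) = -2074/149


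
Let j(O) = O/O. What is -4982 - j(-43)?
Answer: -4983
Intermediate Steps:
j(O) = 1
-4982 - j(-43) = -4982 - 1*1 = -4982 - 1 = -4983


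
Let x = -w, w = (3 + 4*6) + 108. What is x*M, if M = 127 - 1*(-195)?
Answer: -43470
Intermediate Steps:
w = 135 (w = (3 + 24) + 108 = 27 + 108 = 135)
x = -135 (x = -1*135 = -135)
M = 322 (M = 127 + 195 = 322)
x*M = -135*322 = -43470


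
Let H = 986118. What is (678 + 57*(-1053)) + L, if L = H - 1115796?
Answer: -189021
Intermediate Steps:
L = -129678 (L = 986118 - 1115796 = -129678)
(678 + 57*(-1053)) + L = (678 + 57*(-1053)) - 129678 = (678 - 60021) - 129678 = -59343 - 129678 = -189021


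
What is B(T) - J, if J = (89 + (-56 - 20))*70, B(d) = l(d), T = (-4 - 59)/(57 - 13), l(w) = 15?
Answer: -895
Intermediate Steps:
T = -63/44 ≈ -1.4318
B(d) = 15
J = 910 (J = (89 - 76)*70 = 13*70 = 910)
B(T) - J = 15 - 1*910 = 15 - 910 = -895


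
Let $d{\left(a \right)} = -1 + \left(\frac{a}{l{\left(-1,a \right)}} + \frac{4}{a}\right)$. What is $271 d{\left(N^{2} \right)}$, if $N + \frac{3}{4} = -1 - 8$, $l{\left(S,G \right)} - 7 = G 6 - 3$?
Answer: $- \frac{3001701419}{13977990} \approx -214.74$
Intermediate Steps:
$l{\left(S,G \right)} = 4 + 6 G$ ($l{\left(S,G \right)} = 7 + \left(G 6 - 3\right) = 7 + \left(6 G - 3\right) = 7 + \left(-3 + 6 G\right) = 4 + 6 G$)
$N = - \frac{39}{4}$ ($N = - \frac{3}{4} - 9 = - \frac{39}{4} \approx -9.75$)
$d{\left(a \right)} = -1 + \frac{4}{a} + \frac{a}{4 + 6 a}$ ($d{\left(a \right)} = -1 + \left(\frac{a}{4 + 6 a} + \frac{4}{a}\right) = -1 + \left(\frac{4}{a} + \frac{a}{4 + 6 a}\right) = -1 + \frac{4}{a} + \frac{a}{4 + 6 a}$)
$271 d{\left(N^{2} \right)} = 271 \frac{16 - 5 \left(\left(- \frac{39}{4}\right)^{2}\right)^{2} + 20 \left(- \frac{39}{4}\right)^{2}}{2 \left(- \frac{39}{4}\right)^{2} \left(2 + 3 \left(- \frac{39}{4}\right)^{2}\right)} = 271 \frac{16 - 5 \left(\frac{1521}{16}\right)^{2} + 20 \cdot \frac{1521}{16}}{2 \cdot \frac{1521}{16} \left(2 + 3 \cdot \frac{1521}{16}\right)} = 271 \cdot \frac{1}{2} \cdot \frac{16}{1521} \frac{1}{2 + \frac{4563}{16}} \left(16 - \frac{11567205}{256} + \frac{7605}{4}\right) = 271 \cdot \frac{1}{2} \cdot \frac{16}{1521} \frac{1}{\frac{4595}{16}} \left(16 - \frac{11567205}{256} + \frac{7605}{4}\right) = 271 \cdot \frac{1}{2} \cdot \frac{16}{1521} \cdot \frac{16}{4595} \left(- \frac{11076389}{256}\right) = 271 \left(- \frac{11076389}{13977990}\right) = - \frac{3001701419}{13977990}$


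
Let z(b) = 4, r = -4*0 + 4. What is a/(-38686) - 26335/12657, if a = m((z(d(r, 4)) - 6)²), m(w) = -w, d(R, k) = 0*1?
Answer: -509372591/244824351 ≈ -2.0806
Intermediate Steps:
r = 4 (r = 0 + 4 = 4)
d(R, k) = 0
a = -4 (a = -(4 - 6)² = -1*(-2)² = -1*4 = -4)
a/(-38686) - 26335/12657 = -4/(-38686) - 26335/12657 = -4*(-1/38686) - 26335*1/12657 = 2/19343 - 26335/12657 = -509372591/244824351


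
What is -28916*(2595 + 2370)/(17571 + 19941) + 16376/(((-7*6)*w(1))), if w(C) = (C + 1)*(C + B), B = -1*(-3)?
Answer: -14135742/3647 ≈ -3876.0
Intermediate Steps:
B = 3
w(C) = (1 + C)*(3 + C) (w(C) = (C + 1)*(C + 3) = (1 + C)*(3 + C))
-28916*(2595 + 2370)/(17571 + 19941) + 16376/(((-7*6)*w(1))) = -28916*(2595 + 2370)/(17571 + 19941) + 16376/(((-7*6)*(3 + 1² + 4*1))) = -28916/(37512/4965) + 16376/((-42*(3 + 1 + 4))) = -28916/(37512*(1/4965)) + 16376/((-42*8)) = -28916/12504/1655 + 16376/(-336) = -28916*1655/12504 + 16376*(-1/336) = -11963995/3126 - 2047/42 = -14135742/3647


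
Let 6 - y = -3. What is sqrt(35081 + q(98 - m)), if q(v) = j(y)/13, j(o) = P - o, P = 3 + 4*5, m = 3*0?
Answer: sqrt(5928871)/13 ≈ 187.30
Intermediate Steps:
y = 9 (y = 6 - 1*(-3) = 6 + 3 = 9)
m = 0
P = 23 (P = 3 + 20 = 23)
j(o) = 23 - o
q(v) = 14/13 (q(v) = (23 - 1*9)/13 = (23 - 9)/13 = (1/13)*14 = 14/13)
sqrt(35081 + q(98 - m)) = sqrt(35081 + 14/13) = sqrt(456067/13) = sqrt(5928871)/13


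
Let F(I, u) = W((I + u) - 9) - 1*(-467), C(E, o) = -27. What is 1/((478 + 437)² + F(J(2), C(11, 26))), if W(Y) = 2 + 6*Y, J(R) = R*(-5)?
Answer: 1/837418 ≈ 1.1941e-6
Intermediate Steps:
J(R) = -5*R
F(I, u) = 415 + 6*I + 6*u (F(I, u) = (2 + 6*((I + u) - 9)) - 1*(-467) = (2 + 6*(-9 + I + u)) + 467 = (2 + (-54 + 6*I + 6*u)) + 467 = (-52 + 6*I + 6*u) + 467 = 415 + 6*I + 6*u)
1/((478 + 437)² + F(J(2), C(11, 26))) = 1/((478 + 437)² + (415 + 6*(-5*2) + 6*(-27))) = 1/(915² + (415 + 6*(-10) - 162)) = 1/(837225 + (415 - 60 - 162)) = 1/(837225 + 193) = 1/837418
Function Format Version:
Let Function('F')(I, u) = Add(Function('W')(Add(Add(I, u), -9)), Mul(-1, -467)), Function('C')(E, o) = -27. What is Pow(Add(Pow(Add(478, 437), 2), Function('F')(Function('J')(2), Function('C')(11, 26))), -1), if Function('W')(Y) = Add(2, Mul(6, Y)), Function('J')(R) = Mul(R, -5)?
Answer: Rational(1, 837418) ≈ 1.1941e-6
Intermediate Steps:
Function('J')(R) = Mul(-5, R)
Function('F')(I, u) = Add(415, Mul(6, I), Mul(6, u)) (Function('F')(I, u) = Add(Add(2, Mul(6, Add(Add(I, u), -9))), Mul(-1, -467)) = Add(Add(2, Mul(6, Add(-9, I, u))), 467) = Add(Add(2, Add(-54, Mul(6, I), Mul(6, u))), 467) = Add(Add(-52, Mul(6, I), Mul(6, u)), 467) = Add(415, Mul(6, I), Mul(6, u)))
Pow(Add(Pow(Add(478, 437), 2), Function('F')(Function('J')(2), Function('C')(11, 26))), -1) = Pow(Add(Pow(Add(478, 437), 2), Add(415, Mul(6, Mul(-5, 2)), Mul(6, -27))), -1) = Pow(Add(Pow(915, 2), Add(415, Mul(6, -10), -162)), -1) = Pow(Add(837225, Add(415, -60, -162)), -1) = Pow(Add(837225, 193), -1) = Pow(837418, -1) = Rational(1, 837418)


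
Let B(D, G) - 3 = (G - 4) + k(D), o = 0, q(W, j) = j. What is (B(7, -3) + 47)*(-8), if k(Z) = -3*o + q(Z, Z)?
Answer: -400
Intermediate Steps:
k(Z) = Z (k(Z) = -3*0 + Z = 0 + Z = Z)
B(D, G) = -1 + D + G (B(D, G) = 3 + ((G - 4) + D) = 3 + ((-4 + G) + D) = 3 + (-4 + D + G) = -1 + D + G)
(B(7, -3) + 47)*(-8) = ((-1 + 7 - 3) + 47)*(-8) = (3 + 47)*(-8) = 50*(-8) = -400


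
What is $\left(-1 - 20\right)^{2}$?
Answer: $441$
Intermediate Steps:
$\left(-1 - 20\right)^{2} = \left(-21\right)^{2} = 441$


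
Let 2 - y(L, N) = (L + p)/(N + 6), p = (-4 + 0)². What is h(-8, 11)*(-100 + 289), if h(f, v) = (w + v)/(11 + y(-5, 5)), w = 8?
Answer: 1197/4 ≈ 299.25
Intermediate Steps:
p = 16 (p = (-4)² = 16)
y(L, N) = 2 - (16 + L)/(6 + N) (y(L, N) = 2 - (L + 16)/(N + 6) = 2 - (16 + L)/(6 + N))
h(f, v) = ⅔ + v/12 (h(f, v) = (8 + v)/(11 + (-4 - 1*(-5) + 2*5)/(6 + 5)) = (8 + v)/(11 + (-4 + 5 + 10)/11) = (8 + v)/(11 + (1/11)*11) = (8 + v)/(11 + 1) = (8 + v)/12 = (8 + v)*(1/12) = ⅔ + v/12)
h(-8, 11)*(-100 + 289) = (⅔ + (1/12)*11)*(-100 + 289) = (⅔ + 11/12)*189 = (19/12)*189 = 1197/4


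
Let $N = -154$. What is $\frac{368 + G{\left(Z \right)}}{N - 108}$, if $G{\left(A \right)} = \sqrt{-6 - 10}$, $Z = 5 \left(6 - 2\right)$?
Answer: $- \frac{184}{131} - \frac{2 i}{131} \approx -1.4046 - 0.015267 i$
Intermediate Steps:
$Z = 20$ ($Z = 5 \cdot 4 = 20$)
$G{\left(A \right)} = 4 i$ ($G{\left(A \right)} = \sqrt{-16} = 4 i$)
$\frac{368 + G{\left(Z \right)}}{N - 108} = \frac{368 + 4 i}{-154 - 108} = \frac{368 + 4 i}{-262} = \left(368 + 4 i\right) \left(- \frac{1}{262}\right) = - \frac{184}{131} - \frac{2 i}{131}$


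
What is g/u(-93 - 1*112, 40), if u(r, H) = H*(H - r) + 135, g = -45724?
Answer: -45724/9935 ≈ -4.6023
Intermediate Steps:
u(r, H) = 135 + H*(H - r)
g/u(-93 - 1*112, 40) = -45724/(135 + 40² - 1*40*(-93 - 1*112)) = -45724/(135 + 1600 - 1*40*(-93 - 112)) = -45724/(135 + 1600 - 1*40*(-205)) = -45724/(135 + 1600 + 8200) = -45724/9935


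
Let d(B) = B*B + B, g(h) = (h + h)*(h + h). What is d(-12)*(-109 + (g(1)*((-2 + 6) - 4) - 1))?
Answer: -14520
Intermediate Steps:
g(h) = 4*h² (g(h) = (2*h)*(2*h) = 4*h²)
d(B) = B + B² (d(B) = B² + B = B + B²)
d(-12)*(-109 + (g(1)*((-2 + 6) - 4) - 1)) = (-12*(1 - 12))*(-109 + ((4*1²)*((-2 + 6) - 4) - 1)) = (-12*(-11))*(-109 + ((4*1)*(4 - 4) - 1)) = 132*(-109 + (4*0 - 1)) = 132*(-109 + (0 - 1)) = 132*(-109 - 1) = 132*(-110) = -14520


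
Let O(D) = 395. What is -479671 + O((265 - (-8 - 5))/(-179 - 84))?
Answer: -479276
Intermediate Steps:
-479671 + O((265 - (-8 - 5))/(-179 - 84)) = -479671 + 395 = -479276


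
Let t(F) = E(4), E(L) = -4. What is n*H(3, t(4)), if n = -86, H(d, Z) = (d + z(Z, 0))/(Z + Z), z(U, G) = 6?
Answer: 387/4 ≈ 96.750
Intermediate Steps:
t(F) = -4
H(d, Z) = (6 + d)/(2*Z) (H(d, Z) = (d + 6)/(Z + Z) = (6 + d)/((2*Z)) = (6 + d)*(1/(2*Z)) = (6 + d)/(2*Z))
n*H(3, t(4)) = -43*(6 + 3)/(-4) = -43*(-1)*9/4 = -86*(-9/8) = 387/4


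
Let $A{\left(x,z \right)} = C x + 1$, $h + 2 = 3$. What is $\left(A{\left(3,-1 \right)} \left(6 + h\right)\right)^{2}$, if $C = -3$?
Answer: $3136$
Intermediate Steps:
$h = 1$ ($h = -2 + 3 = 1$)
$A{\left(x,z \right)} = 1 - 3 x$ ($A{\left(x,z \right)} = - 3 x + 1 = 1 - 3 x$)
$\left(A{\left(3,-1 \right)} \left(6 + h\right)\right)^{2} = \left(\left(1 - 9\right) \left(6 + 1\right)\right)^{2} = \left(\left(1 - 9\right) 7\right)^{2} = \left(\left(-8\right) 7\right)^{2} = \left(-56\right)^{2} = 3136$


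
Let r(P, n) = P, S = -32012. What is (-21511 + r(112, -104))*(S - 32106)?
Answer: 1372061082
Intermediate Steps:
(-21511 + r(112, -104))*(S - 32106) = (-21511 + 112)*(-32012 - 32106) = -21399*(-64118) = 1372061082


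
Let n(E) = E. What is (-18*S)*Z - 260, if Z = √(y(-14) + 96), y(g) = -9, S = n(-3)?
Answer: -260 + 54*√87 ≈ 243.68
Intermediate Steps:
S = -3
Z = √87 (Z = √(-9 + 96) = √87 ≈ 9.3274)
(-18*S)*Z - 260 = (-18*(-3))*√87 - 260 = 54*√87 - 260 = -260 + 54*√87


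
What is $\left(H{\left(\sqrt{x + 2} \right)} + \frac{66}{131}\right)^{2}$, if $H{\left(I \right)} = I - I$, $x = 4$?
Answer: $\frac{4356}{17161} \approx 0.25383$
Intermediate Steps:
$H{\left(I \right)} = 0$
$\left(H{\left(\sqrt{x + 2} \right)} + \frac{66}{131}\right)^{2} = \left(0 + \frac{66}{131}\right)^{2} = \left(\frac{66}{131}\right)^{2} = \frac{4356}{17161}$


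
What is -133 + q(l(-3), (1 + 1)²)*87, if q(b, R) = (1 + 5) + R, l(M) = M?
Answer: 737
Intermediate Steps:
q(b, R) = 6 + R
-133 + q(l(-3), (1 + 1)²)*87 = -133 + (6 + (1 + 1)²)*87 = -133 + (6 + 2²)*87 = -133 + (6 + 4)*87 = -133 + 10*87 = -133 + 870 = 737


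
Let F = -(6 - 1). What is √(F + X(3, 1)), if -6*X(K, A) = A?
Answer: I*√186/6 ≈ 2.273*I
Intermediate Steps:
F = -5 (F = -1*5 = -5)
X(K, A) = -A/6
√(F + X(3, 1)) = √(-5 - ⅙*1) = √(-5 - ⅙) = √(-31/6) = I*√186/6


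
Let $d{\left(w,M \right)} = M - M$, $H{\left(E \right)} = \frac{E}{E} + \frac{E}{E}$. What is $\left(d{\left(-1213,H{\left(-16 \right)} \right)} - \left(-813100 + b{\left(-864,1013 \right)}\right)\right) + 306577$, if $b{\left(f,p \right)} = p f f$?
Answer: $-755080771$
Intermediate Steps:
$H{\left(E \right)} = 2$ ($H{\left(E \right)} = 1 + 1 = 2$)
$b{\left(f,p \right)} = p f^{2}$ ($b{\left(f,p \right)} = f p f = p f^{2}$)
$d{\left(w,M \right)} = 0$
$\left(d{\left(-1213,H{\left(-16 \right)} \right)} - \left(-813100 + b{\left(-864,1013 \right)}\right)\right) + 306577 = \left(0 + \left(813100 - 1013 \left(-864\right)^{2}\right)\right) + 306577 = \left(0 + \left(813100 - 1013 \cdot 746496\right)\right) + 306577 = \left(0 + \left(813100 - 756200448\right)\right) + 306577 = \left(0 - 755387348\right) + 306577 = -755387348 + 306577 = -755080771$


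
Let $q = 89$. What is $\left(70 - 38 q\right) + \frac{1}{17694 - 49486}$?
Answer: $- \frac{105295105}{31792} \approx -3312.0$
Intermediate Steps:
$\left(70 - 38 q\right) + \frac{1}{17694 - 49486} = \left(70 - 3382\right) + \frac{1}{17694 - 49486} = \left(70 - 3382\right) + \frac{1}{-31792} = -3312 - \frac{1}{31792} = - \frac{105295105}{31792}$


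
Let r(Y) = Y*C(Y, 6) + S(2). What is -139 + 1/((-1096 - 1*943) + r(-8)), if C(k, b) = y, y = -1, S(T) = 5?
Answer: -281615/2026 ≈ -139.00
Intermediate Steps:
C(k, b) = -1
r(Y) = 5 - Y (r(Y) = Y*(-1) + 5 = -Y + 5 = 5 - Y)
-139 + 1/((-1096 - 1*943) + r(-8)) = -139 + 1/((-1096 - 1*943) + (5 - 1*(-8))) = -139 + 1/((-1096 - 943) + (5 + 8)) = -139 + 1/(-2039 + 13) = -139 + 1/(-2026) = -139 - 1/2026 = -281615/2026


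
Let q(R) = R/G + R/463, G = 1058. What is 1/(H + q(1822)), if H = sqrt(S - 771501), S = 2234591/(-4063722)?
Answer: 1379139648952553514/188084122466263016522219 - 59989235329*I*sqrt(12740450449161706986)/188084122466263016522219 ≈ 7.3326e-6 - 0.0011384*I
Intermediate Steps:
S = -2234591/4063722 (S = 2234591*(-1/4063722) = -2234591/4063722 ≈ -0.54989)
q(R) = 1521*R/489854 (q(R) = R/1058 + R/463 = 1521*R/489854)
H = I*sqrt(12740450449161706986)/4063722 (H = sqrt(-2234591/4063722 - 771501) = sqrt(-3135167821313/4063722) = I*sqrt(12740450449161706986)/4063722 ≈ 878.35*I)
1/(H + q(1822)) = 1/(I*sqrt(12740450449161706986)/4063722 + (1521/489854)*1822) = 1/(I*sqrt(12740450449161706986)/4063722 + 1385631/244927) = 1/(1385631/244927 + I*sqrt(12740450449161706986)/4063722)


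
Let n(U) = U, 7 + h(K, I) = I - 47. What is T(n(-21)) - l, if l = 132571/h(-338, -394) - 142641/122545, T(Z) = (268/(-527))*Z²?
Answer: 2106733113221/28932384320 ≈ 72.816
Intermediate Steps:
h(K, I) = -54 + I (h(K, I) = -7 + (I - 47) = -7 + (-47 + I) = -54 + I)
T(Z) = -268*Z²/527 (T(Z) = (268*(-1/527))*Z² = -268*Z²/527)
l = -16309816363/54900160 (l = 132571/(-54 - 394) - 142641/122545 = 132571/(-448) - 142641*1/122545 = 132571*(-1/448) - 142641/122545 = -132571/448 - 142641/122545 = -16309816363/54900160 ≈ -297.08)
T(n(-21)) - l = -268/527*(-21)² - 1*(-16309816363/54900160) = -268/527*441 + 16309816363/54900160 = -118188/527 + 16309816363/54900160 = 2106733113221/28932384320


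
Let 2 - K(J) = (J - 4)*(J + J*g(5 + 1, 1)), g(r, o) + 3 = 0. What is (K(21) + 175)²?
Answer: 793881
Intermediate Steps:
g(r, o) = -3 (g(r, o) = -3 + 0 = -3)
K(J) = 2 + 2*J*(-4 + J) (K(J) = 2 - (J - 4)*(J + J*(-3)) = 2 - (-4 + J)*(J - 3*J) = 2 - (-4 + J)*(-2*J) = 2 - (-2)*J*(-4 + J) = 2 + 2*J*(-4 + J))
(K(21) + 175)² = ((2 - 8*21 + 2*21²) + 175)² = ((2 - 168 + 2*441) + 175)² = ((2 - 168 + 882) + 175)² = (716 + 175)² = 891² = 793881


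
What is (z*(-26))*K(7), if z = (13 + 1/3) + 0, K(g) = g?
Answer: -7280/3 ≈ -2426.7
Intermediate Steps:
z = 40/3 (z = (13 + ⅓) + 0 = 40/3 + 0 = 40/3 ≈ 13.333)
(z*(-26))*K(7) = ((40/3)*(-26))*7 = -1040/3*7 = -7280/3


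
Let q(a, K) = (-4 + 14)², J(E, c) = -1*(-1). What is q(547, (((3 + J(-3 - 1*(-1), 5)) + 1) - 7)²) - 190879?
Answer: -190779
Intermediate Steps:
J(E, c) = 1
q(a, K) = 100 (q(a, K) = 10² = 100)
q(547, (((3 + J(-3 - 1*(-1), 5)) + 1) - 7)²) - 190879 = 100 - 190879 = -190779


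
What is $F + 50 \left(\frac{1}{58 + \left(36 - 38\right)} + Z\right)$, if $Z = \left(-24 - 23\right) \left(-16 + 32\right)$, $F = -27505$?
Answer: $- \frac{1822915}{28} \approx -65104.0$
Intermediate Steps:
$Z = -752$ ($Z = \left(-47\right) 16 = -752$)
$F + 50 \left(\frac{1}{58 + \left(36 - 38\right)} + Z\right) = -27505 + 50 \left(\frac{1}{58 + \left(36 - 38\right)} - 752\right) = -27505 + 50 \left(\frac{1}{58 - 2} - 752\right) = -27505 + 50 \left(\frac{1}{56} - 752\right) = -27505 + 50 \left(- \frac{42111}{56}\right) = -27505 - \frac{1052775}{28} = - \frac{1822915}{28}$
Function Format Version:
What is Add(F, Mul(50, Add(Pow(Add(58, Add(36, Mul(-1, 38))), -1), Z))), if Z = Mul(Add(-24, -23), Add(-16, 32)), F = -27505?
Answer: Rational(-1822915, 28) ≈ -65104.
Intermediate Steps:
Z = -752 (Z = Mul(-47, 16) = -752)
Add(F, Mul(50, Add(Pow(Add(58, Add(36, Mul(-1, 38))), -1), Z))) = Add(-27505, Mul(50, Add(Pow(Add(58, Add(36, Mul(-1, 38))), -1), -752))) = Add(-27505, Mul(50, Add(Pow(Add(58, Add(36, -38)), -1), -752))) = Add(-27505, Mul(50, Add(Pow(Add(58, -2), -1), -752))) = Add(-27505, Mul(50, Add(Pow(56, -1), -752))) = Add(-27505, Mul(50, Add(Rational(1, 56), -752))) = Add(-27505, Mul(50, Rational(-42111, 56))) = Add(-27505, Rational(-1052775, 28)) = Rational(-1822915, 28)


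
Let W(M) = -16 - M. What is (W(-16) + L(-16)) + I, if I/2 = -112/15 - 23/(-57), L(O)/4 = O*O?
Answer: 95938/95 ≈ 1009.9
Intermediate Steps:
L(O) = 4*O**2 (L(O) = 4*(O*O) = 4*O**2)
I = -1342/95 (I = 2*(-112/15 - 23/(-57)) = 2*(-112*1/15 - 23*(-1/57)) = 2*(-112/15 + 23/57) = 2*(-671/95) = -1342/95 ≈ -14.126)
(W(-16) + L(-16)) + I = ((-16 - 1*(-16)) + 4*(-16)**2) - 1342/95 = ((-16 + 16) + 4*256) - 1342/95 = (0 + 1024) - 1342/95 = 1024 - 1342/95 = 95938/95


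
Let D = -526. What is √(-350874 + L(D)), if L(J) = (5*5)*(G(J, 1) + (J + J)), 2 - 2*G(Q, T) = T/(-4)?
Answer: I*√6034334/4 ≈ 614.12*I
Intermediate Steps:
G(Q, T) = 1 + T/8 (G(Q, T) = 1 - T/(2*(-4)) = 1 - T*(-1)/(2*4) = 1 - (-1)*T/8 = 1 + T/8)
L(J) = 225/8 + 50*J (L(J) = (5*5)*((1 + (⅛)*1) + (J + J)) = 25*((1 + ⅛) + 2*J) = 25*(9/8 + 2*J) = 225/8 + 50*J)
√(-350874 + L(D)) = √(-350874 + (225/8 + 50*(-526))) = √(-350874 + (225/8 - 26300)) = √(-350874 - 210175/8) = √(-3017167/8) = I*√6034334/4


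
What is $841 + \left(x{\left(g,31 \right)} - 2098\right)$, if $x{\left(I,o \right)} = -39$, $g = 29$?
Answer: $-1296$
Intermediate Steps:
$841 + \left(x{\left(g,31 \right)} - 2098\right) = 841 - 2137 = -1296$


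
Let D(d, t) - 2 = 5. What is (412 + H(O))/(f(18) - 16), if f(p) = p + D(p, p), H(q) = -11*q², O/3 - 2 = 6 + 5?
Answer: -16319/9 ≈ -1813.2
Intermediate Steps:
O = 39 (O = 6 + 3*(6 + 5) = 6 + 3*11 = 6 + 33 = 39)
D(d, t) = 7 (D(d, t) = 2 + 5 = 7)
f(p) = 7 + p (f(p) = p + 7 = 7 + p)
(412 + H(O))/(f(18) - 16) = (412 - 11*39²)/((7 + 18) - 16) = (412 - 11*1521)/(25 - 16) = (412 - 16731)/9 = -16319*⅑ = -16319/9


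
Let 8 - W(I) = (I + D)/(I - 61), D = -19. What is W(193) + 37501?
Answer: 825169/22 ≈ 37508.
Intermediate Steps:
W(I) = 8 - (-19 + I)/(-61 + I) (W(I) = 8 - (I - 19)/(I - 61) = 8 - (-19 + I)/(-61 + I))
W(193) + 37501 = 7*(-67 + 193)/(-61 + 193) + 37501 = 7*126/132 + 37501 = 7*(1/132)*126 + 37501 = 147/22 + 37501 = 825169/22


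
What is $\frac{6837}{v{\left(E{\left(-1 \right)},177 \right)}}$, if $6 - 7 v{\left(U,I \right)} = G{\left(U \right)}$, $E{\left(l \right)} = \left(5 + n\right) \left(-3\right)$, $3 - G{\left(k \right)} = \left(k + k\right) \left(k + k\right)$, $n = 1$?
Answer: $\frac{15953}{433} \approx 36.843$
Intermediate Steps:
$G{\left(k \right)} = 3 - 4 k^{2}$ ($G{\left(k \right)} = 3 - \left(k + k\right) \left(k + k\right) = 3 - 2 k 2 k = 3 - 4 k^{2}$)
$E{\left(l \right)} = -18$ ($E{\left(l \right)} = \left(5 + 1\right) \left(-3\right) = 6 \left(-3\right) = -18$)
$v{\left(U,I \right)} = \frac{3}{7} + \frac{4 U^{2}}{7}$ ($v{\left(U,I \right)} = \frac{6}{7} - \frac{3 - 4 U^{2}}{7} = \frac{6}{7} + \left(- \frac{3}{7} + \frac{4 U^{2}}{7}\right) = \frac{3}{7} + \frac{4 U^{2}}{7}$)
$\frac{6837}{v{\left(E{\left(-1 \right)},177 \right)}} = \frac{6837}{\frac{3}{7} + \frac{4 \left(-18\right)^{2}}{7}} = \frac{6837}{\frac{3}{7} + \frac{4}{7} \cdot 324} = \frac{6837}{\frac{3}{7} + \frac{1296}{7}} = \frac{6837}{\frac{1299}{7}} = 6837 \cdot \frac{7}{1299} = \frac{15953}{433}$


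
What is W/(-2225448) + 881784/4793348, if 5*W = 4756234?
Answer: -1623307816909/6667091699940 ≈ -0.24348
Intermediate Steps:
W = 4756234/5 (W = (⅕)*4756234 = 4756234/5 ≈ 9.5125e+5)
W/(-2225448) + 881784/4793348 = (4756234/5)/(-2225448) + 881784/4793348 = (4756234/5)*(-1/2225448) + 881784*(1/4793348) = -2378117/5563620 + 220446/1198337 = -1623307816909/6667091699940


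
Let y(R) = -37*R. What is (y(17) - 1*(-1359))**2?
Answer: 532900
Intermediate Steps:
(y(17) - 1*(-1359))**2 = (-37*17 - 1*(-1359))**2 = (-629 + 1359)**2 = 730**2 = 532900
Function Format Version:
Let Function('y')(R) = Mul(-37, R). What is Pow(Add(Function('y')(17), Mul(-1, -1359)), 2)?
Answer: 532900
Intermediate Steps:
Pow(Add(Function('y')(17), Mul(-1, -1359)), 2) = Pow(Add(Mul(-37, 17), Mul(-1, -1359)), 2) = Pow(Add(-629, 1359), 2) = Pow(730, 2) = 532900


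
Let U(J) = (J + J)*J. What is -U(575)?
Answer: -661250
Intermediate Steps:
U(J) = 2*J² (U(J) = (2*J)*J = 2*J²)
-U(575) = -2*575² = -2*330625 = -1*661250 = -661250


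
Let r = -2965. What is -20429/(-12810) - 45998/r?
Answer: 129961273/7596330 ≈ 17.108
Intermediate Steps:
-20429/(-12810) - 45998/r = -20429/(-12810) - 45998/(-2965) = -20429*(-1/12810) - 45998*(-1/2965) = 20429/12810 + 45998/2965 = 129961273/7596330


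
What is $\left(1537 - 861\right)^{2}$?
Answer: $456976$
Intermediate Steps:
$\left(1537 - 861\right)^{2} = 676^{2} = 456976$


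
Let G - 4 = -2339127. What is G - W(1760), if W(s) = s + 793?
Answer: -2341676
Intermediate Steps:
W(s) = 793 + s
G = -2339123 (G = 4 - 2339127 = -2339123)
G - W(1760) = -2339123 - (793 + 1760) = -2339123 - 1*2553 = -2339123 - 2553 = -2341676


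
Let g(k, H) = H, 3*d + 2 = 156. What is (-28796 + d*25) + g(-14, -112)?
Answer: -82874/3 ≈ -27625.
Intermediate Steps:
d = 154/3 (d = -⅔ + (⅓)*156 = -⅔ + 52 = 154/3 ≈ 51.333)
(-28796 + d*25) + g(-14, -112) = (-28796 + (154/3)*25) - 112 = (-28796 + 3850/3) - 112 = -82538/3 - 112 = -82874/3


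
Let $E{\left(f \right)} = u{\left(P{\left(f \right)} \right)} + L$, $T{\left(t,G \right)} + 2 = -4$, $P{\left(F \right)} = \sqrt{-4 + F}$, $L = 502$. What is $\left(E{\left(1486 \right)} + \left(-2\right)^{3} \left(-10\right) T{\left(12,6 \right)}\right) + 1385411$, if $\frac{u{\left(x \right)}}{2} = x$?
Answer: $1385433 + 2 \sqrt{1482} \approx 1.3855 \cdot 10^{6}$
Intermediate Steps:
$u{\left(x \right)} = 2 x$
$T{\left(t,G \right)} = -6$ ($T{\left(t,G \right)} = -2 - 4 = -6$)
$E{\left(f \right)} = 502 + 2 \sqrt{-4 + f}$ ($E{\left(f \right)} = 2 \sqrt{-4 + f} + 502 = 502 + 2 \sqrt{-4 + f}$)
$\left(E{\left(1486 \right)} + \left(-2\right)^{3} \left(-10\right) T{\left(12,6 \right)}\right) + 1385411 = \left(\left(502 + 2 \sqrt{-4 + 1486}\right) + \left(-2\right)^{3} \left(-10\right) \left(-6\right)\right) + 1385411 = \left(\left(502 + 2 \sqrt{1482}\right) + \left(-8\right) \left(-10\right) \left(-6\right)\right) + 1385411 = \left(\left(502 + 2 \sqrt{1482}\right) + 80 \left(-6\right)\right) + 1385411 = \left(\left(502 + 2 \sqrt{1482}\right) - 480\right) + 1385411 = \left(22 + 2 \sqrt{1482}\right) + 1385411 = 1385433 + 2 \sqrt{1482}$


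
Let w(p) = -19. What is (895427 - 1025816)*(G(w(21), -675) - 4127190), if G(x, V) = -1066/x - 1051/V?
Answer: 2300517114575953/4275 ≈ 5.3813e+11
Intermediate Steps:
(895427 - 1025816)*(G(w(21), -675) - 4127190) = (895427 - 1025816)*((-1066/(-19) - 1051/(-675)) - 4127190) = -130389*((-1066*(-1/19) - 1051*(-1/675)) - 4127190) = -130389*((1066/19 + 1051/675) - 4127190) = -130389*(739519/12825 - 4127190) = -130389*(-52930472231/12825) = 2300517114575953/4275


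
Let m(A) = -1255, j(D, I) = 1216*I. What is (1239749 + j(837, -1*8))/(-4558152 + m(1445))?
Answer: -1230021/4559407 ≈ -0.26978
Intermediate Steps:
(1239749 + j(837, -1*8))/(-4558152 + m(1445)) = (1239749 + 1216*(-1*8))/(-4558152 - 1255) = (1239749 + 1216*(-8))/(-4559407) = (1239749 - 9728)*(-1/4559407) = 1230021*(-1/4559407) = -1230021/4559407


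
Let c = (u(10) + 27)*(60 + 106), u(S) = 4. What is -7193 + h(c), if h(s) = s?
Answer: -2047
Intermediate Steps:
c = 5146 (c = (4 + 27)*(60 + 106) = 31*166 = 5146)
-7193 + h(c) = -7193 + 5146 = -2047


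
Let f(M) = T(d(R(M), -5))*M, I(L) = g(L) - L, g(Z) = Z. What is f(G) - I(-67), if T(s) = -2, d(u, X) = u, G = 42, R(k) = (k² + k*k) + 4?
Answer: -84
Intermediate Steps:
R(k) = 4 + 2*k² (R(k) = (k² + k²) + 4 = 2*k² + 4 = 4 + 2*k²)
I(L) = 0 (I(L) = L - L = 0)
f(M) = -2*M
f(G) - I(-67) = -2*42 - 1*0 = -84 + 0 = -84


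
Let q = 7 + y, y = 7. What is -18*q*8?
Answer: -2016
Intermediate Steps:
q = 14 (q = 7 + 7 = 14)
-18*q*8 = -18*14*8 = -252*8 = -2016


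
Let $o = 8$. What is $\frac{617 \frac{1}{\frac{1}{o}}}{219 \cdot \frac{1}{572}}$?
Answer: $\frac{2823392}{219} \approx 12892.0$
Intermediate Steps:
$\frac{617 \frac{1}{\frac{1}{o}}}{219 \cdot \frac{1}{572}} = \frac{617 \frac{1}{\frac{1}{8}}}{219 \cdot \frac{1}{572}} = \frac{617 \cdot 8}{\frac{219}{572}} = 4936 \cdot \frac{572}{219} = \frac{2823392}{219}$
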